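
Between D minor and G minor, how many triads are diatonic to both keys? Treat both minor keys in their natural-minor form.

Diatonic triads of D minor (natural minor): Dm (i), Edim (ii°), F (III), Gm (iv), Am (v), Bb (VI), C (VII).
Diatonic triads of G minor (natural minor): Gm (i), Adim (ii°), Bb (III), Cm (iv), Dm (v), Eb (VI), F (VII).
Matching root and quality in both lists: Dm, F, Gm, Bb.
That gives 4 common triads.

4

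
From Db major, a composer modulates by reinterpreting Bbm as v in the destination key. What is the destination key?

Eb minor

The numeral v denotes a minor triad on scale degree 5. With Bb on degree 5, the tonic of the new key is Eb.
Degree 5 carries a minor triad in natural-minor keys, so the destination is Eb minor.
Check: the diatonic triads of Eb minor (natural minor) are Ebm (i), Fdim (ii°), Gb (III), Abm (iv), Bbm (v), Cb (VI), Db (VII) — Bbm is indeed v.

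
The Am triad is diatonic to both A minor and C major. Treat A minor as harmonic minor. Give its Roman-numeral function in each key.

i in A minor; vi in C major

The scale of A minor (harmonic minor) is A B C D E F G♯; A is degree 1, and the triad built there (A-C-E) is minor, so it is i.
The scale of C major is C D E F G A B; A is degree 6, and the triad built there (A-C-E) is minor, so it is vi.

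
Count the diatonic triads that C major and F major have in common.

Diatonic triads of C major: C major (I), D minor (ii), E minor (iii), F major (IV), G major (V), A minor (vi), B diminished (vii°).
Diatonic triads of F major: F major (I), G minor (ii), A minor (iii), Bb major (IV), C major (V), D minor (vi), E diminished (vii°).
Matching root and quality in both lists: C major, D minor, F major, A minor.
That gives 4 common triads.

4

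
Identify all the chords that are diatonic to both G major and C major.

G, Am, C, Em

Triads in G major: G major (I), A minor (ii), B minor (iii), C major (IV), D major (V), E minor (vi), F♯ diminished (vii°).
Triads in C major: C major (I), D minor (ii), E minor (iii), F major (IV), G major (V), A minor (vi), B diminished (vii°).
Shared triads with their functions: G major (I in G major, V in C major); A minor (ii in G major, vi in C major); C major (IV in G major, I in C major); E minor (vi in G major, iii in C major).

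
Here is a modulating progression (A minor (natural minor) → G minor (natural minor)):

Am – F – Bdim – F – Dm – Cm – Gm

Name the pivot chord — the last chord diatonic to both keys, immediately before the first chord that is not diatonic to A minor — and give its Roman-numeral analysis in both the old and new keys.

Chords diatonic to A minor: Am, Bdim, C, Dm, Em, F, G.
Reading the progression, the first chord not in that set is Cm, so the modulation leaves A minor there.
The chord immediately before Cm is Dm, which is diatonic to both keys: iv in A minor and v in G minor.

Dm — iv in A minor, v in G minor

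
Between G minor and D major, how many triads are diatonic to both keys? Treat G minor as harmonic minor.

1

Diatonic triads of G minor (harmonic minor): Gm (i), Adim (ii°), Bbaug (III+), Cm (iv), D (V), Eb (VI), F#dim (vii°).
Diatonic triads of D major: D (I), Em (ii), F#m (iii), G (IV), A (V), Bm (vi), C#dim (vii°).
Matching root and quality in both lists: D.
That gives 1 common triad.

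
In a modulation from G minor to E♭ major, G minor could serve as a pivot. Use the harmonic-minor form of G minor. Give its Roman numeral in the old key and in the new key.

The scale of G minor (harmonic minor) is G A B♭ C D E♭ F♯; G is degree 1, and the triad built there (G-B♭-D) is minor, so it is i.
The scale of E♭ major is E♭ F G A♭ B♭ C D; G is degree 3, and the triad built there (G-B♭-D) is minor, so it is iii.

i in G minor; iii in E♭ major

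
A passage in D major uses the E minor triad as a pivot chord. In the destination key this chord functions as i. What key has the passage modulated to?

The numeral i denotes a minor triad on scale degree 1. With E on degree 1, the tonic of the new key is E.
Degree 1 carries a minor triad in minor keys, so the destination is E minor.
Check: the diatonic triads of E minor (natural minor) are Em (i), F#dim (ii°), G (III), Am (iv), Bm (v), C (VI), D (VII) — E minor is indeed i.

E minor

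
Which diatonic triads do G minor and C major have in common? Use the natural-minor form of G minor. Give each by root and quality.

Dm, F

Triads in G minor (natural minor): Gm (i), Adim (ii°), B♭ (III), Cm (iv), Dm (v), E♭ (VI), F (VII).
Triads in C major: C (I), Dm (ii), Em (iii), F (IV), G (V), Am (vi), Bdim (vii°).
Shared triads with their functions: Dm (v in G minor, ii in C major); F (VII in G minor, IV in C major).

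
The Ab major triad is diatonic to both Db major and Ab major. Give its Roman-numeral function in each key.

The scale of Db major is Db Eb F Gb Ab Bb C; Ab is degree 5, and the triad built there (Ab-C-Eb) is major, so it is V.
The scale of Ab major is Ab Bb C Db Eb F G; Ab is degree 1, and the triad built there (Ab-C-Eb) is major, so it is I.

V in Db major; I in Ab major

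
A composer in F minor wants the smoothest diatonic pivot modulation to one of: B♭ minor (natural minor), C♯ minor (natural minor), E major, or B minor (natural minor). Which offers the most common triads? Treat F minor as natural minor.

B♭ minor

Triads of F minor (natural minor): F minor (i), G diminished (ii°), A♭ major (III), B♭ minor (iv), C minor (v), D♭ major (VI), E♭ major (VII).
B♭ minor (natural minor) shares 4: Fm, A♭, B♭m, D♭.
C♯ minor (natural minor) shares 0: none.
E major shares 0: none.
B minor (natural minor) shares 0: none.
The most common triads (4) are shared with B♭ minor.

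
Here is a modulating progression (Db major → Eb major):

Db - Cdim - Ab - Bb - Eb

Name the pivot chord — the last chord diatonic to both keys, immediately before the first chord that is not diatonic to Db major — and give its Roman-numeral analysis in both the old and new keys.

Chords diatonic to Db major: Db, Ebm, Fm, Gb, Ab, Bbm, Cdim.
Reading the progression, the first chord not in that set is Bb, so the modulation leaves Db major there.
The chord immediately before Bb is Ab, which is diatonic to both keys: V in Db major and IV in Eb major.

Ab — V in Db major, IV in Eb major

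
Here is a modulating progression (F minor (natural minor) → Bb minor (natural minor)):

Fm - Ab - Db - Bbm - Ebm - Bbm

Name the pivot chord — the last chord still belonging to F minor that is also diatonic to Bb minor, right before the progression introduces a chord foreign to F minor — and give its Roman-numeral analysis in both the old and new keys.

Chords diatonic to F minor: Fm, Gdim, Ab, Bbm, Cm, Db, Eb.
Reading the progression, the first chord not in that set is Ebm, so the modulation leaves F minor there.
The chord immediately before Ebm is Bbm, which is diatonic to both keys: iv in F minor and i in Bb minor.

Bbm — iv in F minor, i in Bb minor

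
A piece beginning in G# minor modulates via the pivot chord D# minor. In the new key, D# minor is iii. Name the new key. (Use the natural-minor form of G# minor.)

B major

The numeral iii denotes a minor triad on scale degree 3. With D# on degree 3, the tonic of the new key is B.
Degree 3 carries a minor triad in major keys, so the destination is B major.
Check: the diatonic triads of B major are B (I), C#m (ii), D#m (iii), E (IV), F# (V), G#m (vi), A#dim (vii°) — D# minor is indeed iii.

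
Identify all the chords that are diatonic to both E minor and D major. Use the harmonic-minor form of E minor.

Em

Triads in E minor (harmonic minor): E minor (i), F# diminished (ii°), G augmented (III+), A minor (iv), B major (V), C major (VI), D# diminished (vii°).
Triads in D major: D major (I), E minor (ii), F# minor (iii), G major (IV), A major (V), B minor (vi), C# diminished (vii°).
Shared triads with their functions: E minor (i in E minor, ii in D major).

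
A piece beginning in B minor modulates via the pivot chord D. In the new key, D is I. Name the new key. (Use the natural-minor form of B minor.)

D major

The numeral I denotes a major triad on scale degree 1. With D on degree 1, the tonic of the new key is D.
Degree 1 carries a major triad in major keys, so the destination is D major.
Check: the diatonic triads of D major are D (I), Em (ii), F#m (iii), G (IV), A (V), Bm (vi), C#dim (vii°) — D is indeed I.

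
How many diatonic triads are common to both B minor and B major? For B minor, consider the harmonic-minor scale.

2

Diatonic triads of B minor (harmonic minor): Bm (i), C#dim (ii°), Daug (III+), Em (iv), F# (V), G (VI), A#dim (vii°).
Diatonic triads of B major: B (I), C#m (ii), D#m (iii), E (IV), F# (V), G#m (vi), A#dim (vii°).
Matching root and quality in both lists: F#, A#dim.
That gives 2 common triads.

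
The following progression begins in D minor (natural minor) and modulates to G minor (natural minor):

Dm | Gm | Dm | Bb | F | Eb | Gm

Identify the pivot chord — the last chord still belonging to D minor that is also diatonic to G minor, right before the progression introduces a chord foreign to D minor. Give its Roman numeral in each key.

Chords diatonic to D minor: Dm, Edim, F, Gm, Am, Bb, C.
Reading the progression, the first chord not in that set is Eb, so the modulation leaves D minor there.
The chord immediately before Eb is F, which is diatonic to both keys: III in D minor and VII in G minor.

F — III in D minor, VII in G minor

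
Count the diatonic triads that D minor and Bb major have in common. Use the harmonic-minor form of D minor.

Diatonic triads of D minor (harmonic minor): Dm (i), Edim (ii°), Faug (III+), Gm (iv), A (V), Bb (VI), C#dim (vii°).
Diatonic triads of Bb major: Bb (I), Cm (ii), Dm (iii), Eb (IV), F (V), Gm (vi), Adim (vii°).
Matching root and quality in both lists: Dm, Gm, Bb.
That gives 3 common triads.

3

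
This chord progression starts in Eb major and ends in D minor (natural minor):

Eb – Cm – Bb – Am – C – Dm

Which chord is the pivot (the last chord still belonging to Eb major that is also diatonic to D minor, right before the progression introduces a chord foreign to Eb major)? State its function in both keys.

Bb — V in Eb major, VI in D minor

Chords diatonic to Eb major: Eb, Fm, Gm, Ab, Bb, Cm, Ddim.
Reading the progression, the first chord not in that set is Am, so the modulation leaves Eb major there.
The chord immediately before Am is Bb, which is diatonic to both keys: V in Eb major and VI in D minor.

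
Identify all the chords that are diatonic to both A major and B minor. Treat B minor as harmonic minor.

Triads in A major: A major (I), B minor (ii), C# minor (iii), D major (IV), E major (V), F# minor (vi), G# diminished (vii°).
Triads in B minor (harmonic minor): B minor (i), C# diminished (ii°), D augmented (III+), E minor (iv), F# major (V), G major (VI), A# diminished (vii°).
Shared triads with their functions: B minor (ii in A major, i in B minor).

Bm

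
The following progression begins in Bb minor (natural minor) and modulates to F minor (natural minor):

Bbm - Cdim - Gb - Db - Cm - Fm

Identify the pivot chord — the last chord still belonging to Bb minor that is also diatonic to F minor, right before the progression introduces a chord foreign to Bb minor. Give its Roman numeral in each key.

Chords diatonic to Bb minor: Bbm, Cdim, Db, Ebm, Fm, Gb, Ab.
Reading the progression, the first chord not in that set is Cm, so the modulation leaves Bb minor there.
The chord immediately before Cm is Db, which is diatonic to both keys: III in Bb minor and VI in F minor.

Db — III in Bb minor, VI in F minor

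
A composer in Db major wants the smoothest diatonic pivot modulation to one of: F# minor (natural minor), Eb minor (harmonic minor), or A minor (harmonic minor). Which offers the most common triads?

Triads of Db major: Db (I), Ebm (ii), Fm (iii), Gb (IV), Ab (V), Bbm (vi), Cdim (vii°).
F# minor (natural minor) shares 0: none.
Eb minor (harmonic minor) shares 1: Ebm.
A minor (harmonic minor) shares 0: none.
The most common triads (1) are shared with Eb minor.

Eb minor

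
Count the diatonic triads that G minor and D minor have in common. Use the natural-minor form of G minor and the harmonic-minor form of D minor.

3

Diatonic triads of G minor (natural minor): G minor (i), A diminished (ii°), B♭ major (III), C minor (iv), D minor (v), E♭ major (VI), F major (VII).
Diatonic triads of D minor (harmonic minor): D minor (i), E diminished (ii°), F augmented (III+), G minor (iv), A major (V), B♭ major (VI), C♯ diminished (vii°).
Matching root and quality in both lists: G minor, B♭ major, D minor.
That gives 3 common triads.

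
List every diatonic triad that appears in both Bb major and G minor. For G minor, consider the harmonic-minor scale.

Triads in Bb major: Bb (I), Cm (ii), Dm (iii), Eb (IV), F (V), Gm (vi), Adim (vii°).
Triads in G minor (harmonic minor): Gm (i), Adim (ii°), Bbaug (III+), Cm (iv), D (V), Eb (VI), F#dim (vii°).
Shared triads with their functions: Cm (ii in Bb major, iv in G minor); Eb (IV in Bb major, VI in G minor); Gm (vi in Bb major, i in G minor); Adim (vii° in Bb major, ii° in G minor).

Cm, Eb, Gm, Adim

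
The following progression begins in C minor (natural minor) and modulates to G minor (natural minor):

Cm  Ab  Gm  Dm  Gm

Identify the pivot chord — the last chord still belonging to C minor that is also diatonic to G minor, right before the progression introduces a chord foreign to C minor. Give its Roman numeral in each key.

Gm — v in C minor, i in G minor

Chords diatonic to C minor: Cm, Ddim, Eb, Fm, Gm, Ab, Bb.
Reading the progression, the first chord not in that set is Dm, so the modulation leaves C minor there.
The chord immediately before Dm is Gm, which is diatonic to both keys: v in C minor and i in G minor.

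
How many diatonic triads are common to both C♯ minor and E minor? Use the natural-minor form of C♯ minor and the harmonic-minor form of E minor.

Diatonic triads of C♯ minor (natural minor): C♯ minor (i), D♯ diminished (ii°), E major (III), F♯ minor (iv), G♯ minor (v), A major (VI), B major (VII).
Diatonic triads of E minor (harmonic minor): E minor (i), F♯ diminished (ii°), G augmented (III+), A minor (iv), B major (V), C major (VI), D♯ diminished (vii°).
Matching root and quality in both lists: D♯ diminished, B major.
That gives 2 common triads.

2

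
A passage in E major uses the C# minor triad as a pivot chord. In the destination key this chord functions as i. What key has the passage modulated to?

C# minor

The numeral i denotes a minor triad on scale degree 1. With C# on degree 1, the tonic of the new key is C#.
Degree 1 carries a minor triad in minor keys, so the destination is C# minor.
Check: the diatonic triads of C# minor (natural minor) are C#m (i), D#dim (ii°), E (III), F#m (iv), G#m (v), A (VI), B (VII) — C# minor is indeed i.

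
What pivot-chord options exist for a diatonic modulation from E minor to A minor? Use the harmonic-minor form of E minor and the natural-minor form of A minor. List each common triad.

Em, Am, C

Triads in E minor (harmonic minor): Em (i), F#dim (ii°), Gaug (III+), Am (iv), B (V), C (VI), D#dim (vii°).
Triads in A minor (natural minor): Am (i), Bdim (ii°), C (III), Dm (iv), Em (v), F (VI), G (VII).
Shared triads with their functions: Em (i in E minor, v in A minor); Am (iv in E minor, i in A minor); C (VI in E minor, III in A minor).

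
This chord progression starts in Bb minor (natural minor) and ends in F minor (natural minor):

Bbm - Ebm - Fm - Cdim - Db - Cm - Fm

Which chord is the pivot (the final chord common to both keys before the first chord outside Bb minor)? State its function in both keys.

Db — III in Bb minor, VI in F minor

Chords diatonic to Bb minor: Bbm, Cdim, Db, Ebm, Fm, Gb, Ab.
Reading the progression, the first chord not in that set is Cm, so the modulation leaves Bb minor there.
The chord immediately before Cm is Db, which is diatonic to both keys: III in Bb minor and VI in F minor.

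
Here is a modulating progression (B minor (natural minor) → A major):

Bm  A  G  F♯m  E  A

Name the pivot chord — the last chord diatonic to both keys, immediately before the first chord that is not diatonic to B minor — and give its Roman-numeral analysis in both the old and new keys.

F♯m — v in B minor, vi in A major

Chords diatonic to B minor: Bm, C♯dim, D, Em, F♯m, G, A.
Reading the progression, the first chord not in that set is E, so the modulation leaves B minor there.
The chord immediately before E is F♯m, which is diatonic to both keys: v in B minor and vi in A major.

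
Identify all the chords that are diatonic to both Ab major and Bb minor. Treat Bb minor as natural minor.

Ab, Bbm, Db, Fm

Triads in Ab major: Ab (I), Bbm (ii), Cm (iii), Db (IV), Eb (V), Fm (vi), Gdim (vii°).
Triads in Bb minor (natural minor): Bbm (i), Cdim (ii°), Db (III), Ebm (iv), Fm (v), Gb (VI), Ab (VII).
Shared triads with their functions: Ab (I in Ab major, VII in Bb minor); Bbm (ii in Ab major, i in Bb minor); Db (IV in Ab major, III in Bb minor); Fm (vi in Ab major, v in Bb minor).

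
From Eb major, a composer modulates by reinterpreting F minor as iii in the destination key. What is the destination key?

Db major

The numeral iii denotes a minor triad on scale degree 3. With F on degree 3, the tonic of the new key is Db.
Degree 3 carries a minor triad in major keys, so the destination is Db major.
Check: the diatonic triads of Db major are Db (I), Ebm (ii), Fm (iii), Gb (IV), Ab (V), Bbm (vi), Cdim (vii°) — F minor is indeed iii.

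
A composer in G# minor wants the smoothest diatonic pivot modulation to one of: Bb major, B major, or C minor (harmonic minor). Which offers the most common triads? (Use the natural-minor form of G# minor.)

B major

Triads of G# minor (natural minor): G#m (i), A#dim (ii°), B (III), C#m (iv), D#m (v), E (VI), F# (VII).
Bb major shares 0: none.
B major shares 7: G#m, A#dim, B, C#m, D#m, E, F#.
C minor (harmonic minor) shares 0: none.
The most common triads (7) are shared with B major.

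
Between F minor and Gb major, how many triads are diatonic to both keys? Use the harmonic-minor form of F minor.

Diatonic triads of F minor (harmonic minor): Fm (i), Gdim (ii°), Abaug (III+), Bbm (iv), C (V), Db (VI), Edim (vii°).
Diatonic triads of Gb major: Gb (I), Abm (ii), Bbm (iii), Cb (IV), Db (V), Ebm (vi), Fdim (vii°).
Matching root and quality in both lists: Bbm, Db.
That gives 2 common triads.

2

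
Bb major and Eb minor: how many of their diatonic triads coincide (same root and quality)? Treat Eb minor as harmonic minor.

Diatonic triads of Bb major: Bb (I), Cm (ii), Dm (iii), Eb (IV), F (V), Gm (vi), Adim (vii°).
Diatonic triads of Eb minor (harmonic minor): Ebm (i), Fdim (ii°), Gbaug (III+), Abm (iv), Bb (V), Cb (VI), Ddim (vii°).
Matching root and quality in both lists: Bb.
That gives 1 common triad.

1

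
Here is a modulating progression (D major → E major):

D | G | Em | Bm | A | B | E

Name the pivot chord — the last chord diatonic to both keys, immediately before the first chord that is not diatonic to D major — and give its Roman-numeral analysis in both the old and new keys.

Chords diatonic to D major: D, Em, F#m, G, A, Bm, C#dim.
Reading the progression, the first chord not in that set is B, so the modulation leaves D major there.
The chord immediately before B is A, which is diatonic to both keys: V in D major and IV in E major.

A — V in D major, IV in E major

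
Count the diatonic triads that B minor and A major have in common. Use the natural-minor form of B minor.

Diatonic triads of B minor (natural minor): B minor (i), C# diminished (ii°), D major (III), E minor (iv), F# minor (v), G major (VI), A major (VII).
Diatonic triads of A major: A major (I), B minor (ii), C# minor (iii), D major (IV), E major (V), F# minor (vi), G# diminished (vii°).
Matching root and quality in both lists: B minor, D major, F# minor, A major.
That gives 4 common triads.

4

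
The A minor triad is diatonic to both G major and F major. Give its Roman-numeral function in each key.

ii in G major; iii in F major

The scale of G major is G A B C D E F#; A is degree 2, and the triad built there (A-C-E) is minor, so it is ii.
The scale of F major is F G A Bb C D E; A is degree 3, and the triad built there (A-C-E) is minor, so it is iii.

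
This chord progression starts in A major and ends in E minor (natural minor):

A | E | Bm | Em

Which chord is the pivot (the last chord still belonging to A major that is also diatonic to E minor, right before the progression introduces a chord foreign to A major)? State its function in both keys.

Chords diatonic to A major: A, Bm, C#m, D, E, F#m, G#dim.
Reading the progression, the first chord not in that set is Em, so the modulation leaves A major there.
The chord immediately before Em is Bm, which is diatonic to both keys: ii in A major and v in E minor.

Bm — ii in A major, v in E minor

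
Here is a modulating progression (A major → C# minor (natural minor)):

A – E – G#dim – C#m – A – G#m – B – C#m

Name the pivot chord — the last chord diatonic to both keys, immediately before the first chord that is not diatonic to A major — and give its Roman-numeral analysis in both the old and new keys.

Chords diatonic to A major: A, Bm, C#m, D, E, F#m, G#dim.
Reading the progression, the first chord not in that set is G#m, so the modulation leaves A major there.
The chord immediately before G#m is A, which is diatonic to both keys: I in A major and VI in C# minor.

A — I in A major, VI in C# minor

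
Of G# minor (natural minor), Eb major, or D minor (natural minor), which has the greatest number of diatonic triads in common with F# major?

G# minor

Triads of F# major: F# major (I), G# minor (ii), A# minor (iii), B major (IV), C# major (V), D# minor (vi), E# diminished (vii°).
G# minor (natural minor) shares 4: F#, G#m, B, D#m.
Eb major shares 0: none.
D minor (natural minor) shares 0: none.
The most common triads (4) are shared with G# minor.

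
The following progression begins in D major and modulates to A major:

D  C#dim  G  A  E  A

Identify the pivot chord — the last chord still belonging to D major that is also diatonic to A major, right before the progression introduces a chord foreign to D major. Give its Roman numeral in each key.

A — V in D major, I in A major

Chords diatonic to D major: D, Em, F#m, G, A, Bm, C#dim.
Reading the progression, the first chord not in that set is E, so the modulation leaves D major there.
The chord immediately before E is A, which is diatonic to both keys: V in D major and I in A major.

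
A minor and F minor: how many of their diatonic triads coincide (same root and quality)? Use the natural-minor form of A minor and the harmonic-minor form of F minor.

1

Diatonic triads of A minor (natural minor): Am (i), Bdim (ii°), C (III), Dm (iv), Em (v), F (VI), G (VII).
Diatonic triads of F minor (harmonic minor): Fm (i), Gdim (ii°), Abaug (III+), Bbm (iv), C (V), Db (VI), Edim (vii°).
Matching root and quality in both lists: C.
That gives 1 common triad.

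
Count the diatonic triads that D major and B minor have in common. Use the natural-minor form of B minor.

7

Diatonic triads of D major: D (I), Em (ii), F#m (iii), G (IV), A (V), Bm (vi), C#dim (vii°).
Diatonic triads of B minor (natural minor): Bm (i), C#dim (ii°), D (III), Em (iv), F#m (v), G (VI), A (VII).
Matching root and quality in both lists: D, Em, F#m, G, A, Bm, C#dim.
That gives 7 common triads.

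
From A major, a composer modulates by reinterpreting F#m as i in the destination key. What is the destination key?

The numeral i denotes a minor triad on scale degree 1. With F# on degree 1, the tonic of the new key is F#.
Degree 1 carries a minor triad in minor keys, so the destination is F# minor.
Check: the diatonic triads of F# minor (natural minor) are F#m (i), G#dim (ii°), A (III), Bm (iv), C#m (v), D (VI), E (VII) — F#m is indeed i.

F# minor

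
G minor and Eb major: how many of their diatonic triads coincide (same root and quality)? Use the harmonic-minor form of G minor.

3

Diatonic triads of G minor (harmonic minor): Gm (i), Adim (ii°), Bbaug (III+), Cm (iv), D (V), Eb (VI), F#dim (vii°).
Diatonic triads of Eb major: Eb (I), Fm (ii), Gm (iii), Ab (IV), Bb (V), Cm (vi), Ddim (vii°).
Matching root and quality in both lists: Gm, Cm, Eb.
That gives 3 common triads.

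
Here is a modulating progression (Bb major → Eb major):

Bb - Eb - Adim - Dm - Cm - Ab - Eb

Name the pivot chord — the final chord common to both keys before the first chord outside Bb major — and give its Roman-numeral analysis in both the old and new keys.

Chords diatonic to Bb major: Bb, Cm, Dm, Eb, F, Gm, Adim.
Reading the progression, the first chord not in that set is Ab, so the modulation leaves Bb major there.
The chord immediately before Ab is Cm, which is diatonic to both keys: ii in Bb major and vi in Eb major.

Cm — ii in Bb major, vi in Eb major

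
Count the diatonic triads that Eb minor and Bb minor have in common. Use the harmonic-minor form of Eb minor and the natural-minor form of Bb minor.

Diatonic triads of Eb minor (harmonic minor): Ebm (i), Fdim (ii°), Gbaug (III+), Abm (iv), Bb (V), Cb (VI), Ddim (vii°).
Diatonic triads of Bb minor (natural minor): Bbm (i), Cdim (ii°), Db (III), Ebm (iv), Fm (v), Gb (VI), Ab (VII).
Matching root and quality in both lists: Ebm.
That gives 1 common triad.

1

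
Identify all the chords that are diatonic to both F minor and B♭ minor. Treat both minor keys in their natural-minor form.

Triads in F minor (natural minor): Fm (i), Gdim (ii°), A♭ (III), B♭m (iv), Cm (v), D♭ (VI), E♭ (VII).
Triads in B♭ minor (natural minor): B♭m (i), Cdim (ii°), D♭ (III), E♭m (iv), Fm (v), G♭ (VI), A♭ (VII).
Shared triads with their functions: Fm (i in F minor, v in B♭ minor); A♭ (III in F minor, VII in B♭ minor); B♭m (iv in F minor, i in B♭ minor); D♭ (VI in F minor, III in B♭ minor).

Fm, A♭, B♭m, D♭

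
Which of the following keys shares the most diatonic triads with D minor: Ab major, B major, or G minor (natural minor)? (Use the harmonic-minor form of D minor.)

G minor

Triads of D minor (harmonic minor): Dm (i), Edim (ii°), Faug (III+), Gm (iv), A (V), Bb (VI), C#dim (vii°).
Ab major shares 0: none.
B major shares 0: none.
G minor (natural minor) shares 3: Dm, Gm, Bb.
The most common triads (3) are shared with G minor.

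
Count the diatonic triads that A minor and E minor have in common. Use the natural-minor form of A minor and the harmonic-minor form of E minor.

Diatonic triads of A minor (natural minor): Am (i), Bdim (ii°), C (III), Dm (iv), Em (v), F (VI), G (VII).
Diatonic triads of E minor (harmonic minor): Em (i), F#dim (ii°), Gaug (III+), Am (iv), B (V), C (VI), D#dim (vii°).
Matching root and quality in both lists: Am, C, Em.
That gives 3 common triads.

3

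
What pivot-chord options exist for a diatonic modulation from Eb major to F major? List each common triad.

Triads in Eb major: Eb (I), Fm (ii), Gm (iii), Ab (IV), Bb (V), Cm (vi), Ddim (vii°).
Triads in F major: F (I), Gm (ii), Am (iii), Bb (IV), C (V), Dm (vi), Edim (vii°).
Shared triads with their functions: Gm (iii in Eb major, ii in F major); Bb (V in Eb major, IV in F major).

Gm, Bb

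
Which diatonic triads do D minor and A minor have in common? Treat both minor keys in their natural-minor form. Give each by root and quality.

Triads in D minor (natural minor): D minor (i), E diminished (ii°), F major (III), G minor (iv), A minor (v), B♭ major (VI), C major (VII).
Triads in A minor (natural minor): A minor (i), B diminished (ii°), C major (III), D minor (iv), E minor (v), F major (VI), G major (VII).
Shared triads with their functions: D minor (i in D minor, iv in A minor); F major (III in D minor, VI in A minor); A minor (v in D minor, i in A minor); C major (VII in D minor, III in A minor).

Dm, F, Am, C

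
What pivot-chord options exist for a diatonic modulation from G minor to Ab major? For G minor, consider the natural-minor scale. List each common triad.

Triads in G minor (natural minor): Gm (i), Adim (ii°), Bb (III), Cm (iv), Dm (v), Eb (VI), F (VII).
Triads in Ab major: Ab (I), Bbm (ii), Cm (iii), Db (IV), Eb (V), Fm (vi), Gdim (vii°).
Shared triads with their functions: Cm (iv in G minor, iii in Ab major); Eb (VI in G minor, V in Ab major).

Cm, Eb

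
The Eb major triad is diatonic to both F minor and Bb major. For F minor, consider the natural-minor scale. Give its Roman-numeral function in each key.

The scale of F minor (natural minor) is F G Ab Bb C Db Eb; Eb is degree 7, and the triad built there (Eb-G-Bb) is major, so it is VII.
The scale of Bb major is Bb C D Eb F G A; Eb is degree 4, and the triad built there (Eb-G-Bb) is major, so it is IV.

VII in F minor; IV in Bb major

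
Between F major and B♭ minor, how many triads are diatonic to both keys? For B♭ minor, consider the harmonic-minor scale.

Diatonic triads of F major: F (I), Gm (ii), Am (iii), B♭ (IV), C (V), Dm (vi), Edim (vii°).
Diatonic triads of B♭ minor (harmonic minor): B♭m (i), Cdim (ii°), D♭aug (III+), E♭m (iv), F (V), G♭ (VI), Adim (vii°).
Matching root and quality in both lists: F.
That gives 1 common triad.

1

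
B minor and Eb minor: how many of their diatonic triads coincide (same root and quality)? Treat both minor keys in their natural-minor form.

Diatonic triads of B minor (natural minor): Bm (i), C#dim (ii°), D (III), Em (iv), F#m (v), G (VI), A (VII).
Diatonic triads of Eb minor (natural minor): Ebm (i), Fdim (ii°), Gb (III), Abm (iv), Bbm (v), Cb (VI), Db (VII).
No triad has the same root and quality in both keys.

0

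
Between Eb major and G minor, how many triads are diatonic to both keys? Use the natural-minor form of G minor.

4

Diatonic triads of Eb major: Eb (I), Fm (ii), Gm (iii), Ab (IV), Bb (V), Cm (vi), Ddim (vii°).
Diatonic triads of G minor (natural minor): Gm (i), Adim (ii°), Bb (III), Cm (iv), Dm (v), Eb (VI), F (VII).
Matching root and quality in both lists: Eb, Gm, Bb, Cm.
That gives 4 common triads.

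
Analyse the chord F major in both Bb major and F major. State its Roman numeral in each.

V in Bb major; I in F major

The scale of Bb major is Bb C D Eb F G A; F is degree 5, and the triad built there (F-A-C) is major, so it is V.
The scale of F major is F G A Bb C D E; F is degree 1, and the triad built there (F-A-C) is major, so it is I.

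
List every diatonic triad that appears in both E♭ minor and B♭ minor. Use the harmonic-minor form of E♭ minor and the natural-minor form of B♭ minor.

E♭m

Triads in E♭ minor (harmonic minor): E♭m (i), Fdim (ii°), G♭aug (III+), A♭m (iv), B♭ (V), C♭ (VI), Ddim (vii°).
Triads in B♭ minor (natural minor): B♭m (i), Cdim (ii°), D♭ (III), E♭m (iv), Fm (v), G♭ (VI), A♭ (VII).
Shared triads with their functions: E♭m (i in E♭ minor, iv in B♭ minor).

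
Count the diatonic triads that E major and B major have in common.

4

Diatonic triads of E major: E (I), F#m (ii), G#m (iii), A (IV), B (V), C#m (vi), D#dim (vii°).
Diatonic triads of B major: B (I), C#m (ii), D#m (iii), E (IV), F# (V), G#m (vi), A#dim (vii°).
Matching root and quality in both lists: E, G#m, B, C#m.
That gives 4 common triads.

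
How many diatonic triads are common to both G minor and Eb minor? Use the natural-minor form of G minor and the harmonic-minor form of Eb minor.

Diatonic triads of G minor (natural minor): Gm (i), Adim (ii°), Bb (III), Cm (iv), Dm (v), Eb (VI), F (VII).
Diatonic triads of Eb minor (harmonic minor): Ebm (i), Fdim (ii°), Gbaug (III+), Abm (iv), Bb (V), Cb (VI), Ddim (vii°).
Matching root and quality in both lists: Bb.
That gives 1 common triad.

1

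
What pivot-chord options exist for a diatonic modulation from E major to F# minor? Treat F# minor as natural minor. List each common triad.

Triads in E major: E (I), F#m (ii), G#m (iii), A (IV), B (V), C#m (vi), D#dim (vii°).
Triads in F# minor (natural minor): F#m (i), G#dim (ii°), A (III), Bm (iv), C#m (v), D (VI), E (VII).
Shared triads with their functions: E (I in E major, VII in F# minor); F#m (ii in E major, i in F# minor); A (IV in E major, III in F# minor); C#m (vi in E major, v in F# minor).

E, F#m, A, C#m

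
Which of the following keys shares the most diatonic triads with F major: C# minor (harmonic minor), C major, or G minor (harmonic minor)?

Triads of F major: F major (I), G minor (ii), A minor (iii), Bb major (IV), C major (V), D minor (vi), E diminished (vii°).
C# minor (harmonic minor) shares 0: none.
C major shares 4: F, Am, C, Dm.
G minor (harmonic minor) shares 1: Gm.
The most common triads (4) are shared with C major.

C major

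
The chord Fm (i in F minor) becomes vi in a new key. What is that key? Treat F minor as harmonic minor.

The numeral vi denotes a minor triad on scale degree 6. With F on degree 6, the tonic of the new key is Ab.
Degree 6 carries a minor triad in major keys, so the destination is Ab major.
Check: the diatonic triads of Ab major are Ab (I), Bbm (ii), Cm (iii), Db (IV), Eb (V), Fm (vi), Gdim (vii°) — Fm is indeed vi.

Ab major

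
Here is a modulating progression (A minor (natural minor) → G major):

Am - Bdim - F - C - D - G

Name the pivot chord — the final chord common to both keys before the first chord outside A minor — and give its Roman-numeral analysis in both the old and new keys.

Chords diatonic to A minor: Am, Bdim, C, Dm, Em, F, G.
Reading the progression, the first chord not in that set is D, so the modulation leaves A minor there.
The chord immediately before D is C, which is diatonic to both keys: III in A minor and IV in G major.

C — III in A minor, IV in G major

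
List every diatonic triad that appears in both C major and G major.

Triads in C major: C major (I), D minor (ii), E minor (iii), F major (IV), G major (V), A minor (vi), B diminished (vii°).
Triads in G major: G major (I), A minor (ii), B minor (iii), C major (IV), D major (V), E minor (vi), F♯ diminished (vii°).
Shared triads with their functions: C major (I in C major, IV in G major); E minor (iii in C major, vi in G major); G major (V in C major, I in G major); A minor (vi in C major, ii in G major).

C, Em, G, Am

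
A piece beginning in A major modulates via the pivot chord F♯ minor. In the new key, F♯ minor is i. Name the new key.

F♯ minor

The numeral i denotes a minor triad on scale degree 1. With F♯ on degree 1, the tonic of the new key is F♯.
Degree 1 carries a minor triad in minor keys, so the destination is F♯ minor.
Check: the diatonic triads of F♯ minor (natural minor) are F♯m (i), G♯dim (ii°), A (III), Bm (iv), C♯m (v), D (VI), E (VII) — F♯ minor is indeed i.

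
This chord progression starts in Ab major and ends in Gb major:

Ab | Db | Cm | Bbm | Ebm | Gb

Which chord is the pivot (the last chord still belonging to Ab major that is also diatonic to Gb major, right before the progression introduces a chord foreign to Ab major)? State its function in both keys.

Chords diatonic to Ab major: Ab, Bbm, Cm, Db, Eb, Fm, Gdim.
Reading the progression, the first chord not in that set is Ebm, so the modulation leaves Ab major there.
The chord immediately before Ebm is Bbm, which is diatonic to both keys: ii in Ab major and iii in Gb major.

Bbm — ii in Ab major, iii in Gb major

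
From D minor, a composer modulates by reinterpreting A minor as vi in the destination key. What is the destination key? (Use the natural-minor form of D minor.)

The numeral vi denotes a minor triad on scale degree 6. With A on degree 6, the tonic of the new key is C.
Degree 6 carries a minor triad in major keys, so the destination is C major.
Check: the diatonic triads of C major are C (I), Dm (ii), Em (iii), F (IV), G (V), Am (vi), Bdim (vii°) — A minor is indeed vi.

C major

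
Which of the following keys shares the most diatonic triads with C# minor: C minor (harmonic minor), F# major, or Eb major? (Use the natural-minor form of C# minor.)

Triads of C# minor (natural minor): C# minor (i), D# diminished (ii°), E major (III), F# minor (iv), G# minor (v), A major (VI), B major (VII).
C minor (harmonic minor) shares 0: none.
F# major shares 2: G#m, B.
Eb major shares 0: none.
The most common triads (2) are shared with F# major.

F# major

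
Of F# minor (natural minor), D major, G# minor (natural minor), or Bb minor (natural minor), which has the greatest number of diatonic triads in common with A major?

Triads of A major: A (I), Bm (ii), C#m (iii), D (IV), E (V), F#m (vi), G#dim (vii°).
F# minor (natural minor) shares 7: A, Bm, C#m, D, E, F#m, G#dim.
D major shares 4: A, Bm, D, F#m.
G# minor (natural minor) shares 2: C#m, E.
Bb minor (natural minor) shares 0: none.
The most common triads (7) are shared with F# minor.

F# minor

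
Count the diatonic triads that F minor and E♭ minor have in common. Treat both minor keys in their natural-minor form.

Diatonic triads of F minor (natural minor): Fm (i), Gdim (ii°), A♭ (III), B♭m (iv), Cm (v), D♭ (VI), E♭ (VII).
Diatonic triads of E♭ minor (natural minor): E♭m (i), Fdim (ii°), G♭ (III), A♭m (iv), B♭m (v), C♭ (VI), D♭ (VII).
Matching root and quality in both lists: B♭m, D♭.
That gives 2 common triads.

2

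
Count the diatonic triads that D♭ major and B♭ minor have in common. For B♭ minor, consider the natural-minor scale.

Diatonic triads of D♭ major: D♭ (I), E♭m (ii), Fm (iii), G♭ (IV), A♭ (V), B♭m (vi), Cdim (vii°).
Diatonic triads of B♭ minor (natural minor): B♭m (i), Cdim (ii°), D♭ (III), E♭m (iv), Fm (v), G♭ (VI), A♭ (VII).
Matching root and quality in both lists: D♭, E♭m, Fm, G♭, A♭, B♭m, Cdim.
That gives 7 common triads.

7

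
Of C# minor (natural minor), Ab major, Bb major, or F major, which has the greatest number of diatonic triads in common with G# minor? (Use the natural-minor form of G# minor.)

Triads of G# minor (natural minor): G# minor (i), A# diminished (ii°), B major (III), C# minor (iv), D# minor (v), E major (VI), F# major (VII).
C# minor (natural minor) shares 4: G#m, B, C#m, E.
Ab major shares 0: none.
Bb major shares 0: none.
F major shares 0: none.
The most common triads (4) are shared with C# minor.

C# minor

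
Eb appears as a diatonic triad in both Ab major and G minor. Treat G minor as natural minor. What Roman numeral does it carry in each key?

The scale of Ab major is Ab Bb C Db Eb F G; Eb is degree 5, and the triad built there (Eb-G-Bb) is major, so it is V.
The scale of G minor (natural minor) is G A Bb C D Eb F; Eb is degree 6, and the triad built there (Eb-G-Bb) is major, so it is VI.

V in Ab major; VI in G minor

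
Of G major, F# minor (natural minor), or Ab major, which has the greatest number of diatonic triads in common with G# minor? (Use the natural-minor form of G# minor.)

F# minor

Triads of G# minor (natural minor): G#m (i), A#dim (ii°), B (III), C#m (iv), D#m (v), E (VI), F# (VII).
G major shares 0: none.
F# minor (natural minor) shares 2: C#m, E.
Ab major shares 0: none.
The most common triads (2) are shared with F# minor.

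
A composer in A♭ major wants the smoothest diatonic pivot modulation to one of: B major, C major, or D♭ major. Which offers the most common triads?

D♭ major

Triads of A♭ major: A♭ major (I), B♭ minor (ii), C minor (iii), D♭ major (IV), E♭ major (V), F minor (vi), G diminished (vii°).
B major shares 0: none.
C major shares 0: none.
D♭ major shares 4: A♭, B♭m, D♭, Fm.
The most common triads (4) are shared with D♭ major.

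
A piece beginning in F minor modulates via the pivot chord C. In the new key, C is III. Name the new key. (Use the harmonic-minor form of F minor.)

A minor

The numeral III denotes a major triad on scale degree 3. With C on degree 3, the tonic of the new key is A.
Degree 3 carries a major triad in natural-minor keys, so the destination is A minor.
Check: the diatonic triads of A minor (natural minor) are Am (i), Bdim (ii°), C (III), Dm (iv), Em (v), F (VI), G (VII) — C is indeed III.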